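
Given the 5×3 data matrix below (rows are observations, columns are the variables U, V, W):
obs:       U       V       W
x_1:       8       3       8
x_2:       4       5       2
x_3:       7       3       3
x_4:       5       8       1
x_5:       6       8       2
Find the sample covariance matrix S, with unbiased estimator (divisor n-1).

Step 1 — column means:
  mean(U) = (8 + 4 + 7 + 5 + 6) / 5 = 30/5 = 6
  mean(V) = (3 + 5 + 3 + 8 + 8) / 5 = 27/5 = 5.4
  mean(W) = (8 + 2 + 3 + 1 + 2) / 5 = 16/5 = 3.2

Step 2 — sample covariance S[i,j] = (1/(n-1)) · Σ_k (x_{k,i} - mean_i) · (x_{k,j} - mean_j), with n-1 = 4.
  S[U,U] = ((2)·(2) + (-2)·(-2) + (1)·(1) + (-1)·(-1) + (0)·(0)) / 4 = 10/4 = 2.5
  S[U,V] = ((2)·(-2.4) + (-2)·(-0.4) + (1)·(-2.4) + (-1)·(2.6) + (0)·(2.6)) / 4 = -9/4 = -2.25
  S[U,W] = ((2)·(4.8) + (-2)·(-1.2) + (1)·(-0.2) + (-1)·(-2.2) + (0)·(-1.2)) / 4 = 14/4 = 3.5
  S[V,V] = ((-2.4)·(-2.4) + (-0.4)·(-0.4) + (-2.4)·(-2.4) + (2.6)·(2.6) + (2.6)·(2.6)) / 4 = 25.2/4 = 6.3
  S[V,W] = ((-2.4)·(4.8) + (-0.4)·(-1.2) + (-2.4)·(-0.2) + (2.6)·(-2.2) + (2.6)·(-1.2)) / 4 = -19.4/4 = -4.85
  S[W,W] = ((4.8)·(4.8) + (-1.2)·(-1.2) + (-0.2)·(-0.2) + (-2.2)·(-2.2) + (-1.2)·(-1.2)) / 4 = 30.8/4 = 7.7

S is symmetric (S[j,i] = S[i,j]). Assembling:

S = [[2.5, -2.25, 3.5],
 [-2.25, 6.3, -4.85],
 [3.5, -4.85, 7.7]]


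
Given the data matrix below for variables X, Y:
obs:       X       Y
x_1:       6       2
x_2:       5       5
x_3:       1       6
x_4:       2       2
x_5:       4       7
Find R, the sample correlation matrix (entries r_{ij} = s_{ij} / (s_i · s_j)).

Step 1 — column means:
  mean(X) = (6 + 5 + 1 + 2 + 4) / 5 = 18/5 = 3.6
  mean(Y) = (2 + 5 + 6 + 2 + 7) / 5 = 22/5 = 4.4

Step 2 — sample variances and covariances s[i,j] = (1/(n-1)) · Σ_k (x_{k,i} - mean_i) · (x_{k,j} - mean_j), with n-1 = 4:
  s[X,X] = ((2.4)·(2.4) + (1.4)·(1.4) + (-2.6)·(-2.6) + (-1.6)·(-1.6) + (0.4)·(0.4)) / 4 = 17.2/4 = 4.3
  s[X,Y] = ((2.4)·(-2.4) + (1.4)·(0.6) + (-2.6)·(1.6) + (-1.6)·(-2.4) + (0.4)·(2.6)) / 4 = -4.2/4 = -1.05
  s[Y,Y] = ((-2.4)·(-2.4) + (0.6)·(0.6) + (1.6)·(1.6) + (-2.4)·(-2.4) + (2.6)·(2.6)) / 4 = 21.2/4 = 5.3
  Sample standard deviations s_i = √(s[i,i]):
  s(X) = √(4.3) = 2.0736
  s(Y) = √(5.3) = 2.3022

Step 3 — r_{ij} = s_{ij} / (s_i · s_j):
  r[X,X] = 1 (diagonal).
  r[X,Y] = -1.05 / (2.0736 · 2.3022) = -1.05 / 4.7739 = -0.2199
  r[Y,Y] = 1 (diagonal).

R is symmetric with unit diagonal. Assembling:

R = [[1, -0.2199],
 [-0.2199, 1]]


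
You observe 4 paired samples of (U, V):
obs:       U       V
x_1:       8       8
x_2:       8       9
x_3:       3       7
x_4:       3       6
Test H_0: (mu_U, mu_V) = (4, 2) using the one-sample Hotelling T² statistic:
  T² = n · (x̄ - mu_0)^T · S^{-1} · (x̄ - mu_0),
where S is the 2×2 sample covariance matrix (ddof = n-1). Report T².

Step 1 — sample mean vector:
  mean(U) = (8 + 8 + 3 + 3) / 4 = 22/4 = 5.5
  mean(V) = (8 + 9 + 7 + 6) / 4 = 30/4 = 7.5
  x̄ = (5.5, 7.5),  deviation x̄ - mu_0 = (5.5, 7.5) - (4, 2) = (1.5, 5.5).

Step 2 — sample covariance matrix, S[i,j] = (1/(n-1)) · Σ_k (x_{k,i} - mean_i) · (x_{k,j} - mean_j), divisor n-1 = 3:
  S[U,U] = ((2.5)·(2.5) + (2.5)·(2.5) + (-2.5)·(-2.5) + (-2.5)·(-2.5)) / 3 = 25/3 = 8.3333
  S[U,V] = ((2.5)·(0.5) + (2.5)·(1.5) + (-2.5)·(-0.5) + (-2.5)·(-1.5)) / 3 = 10/3 = 3.3333
  S[V,V] = ((0.5)·(0.5) + (1.5)·(1.5) + (-0.5)·(-0.5) + (-1.5)·(-1.5)) / 3 = 5/3 = 1.6667
  S = [[8.3333, 3.3333],
 [3.3333, 1.6667]].

Step 3 — invert S. det(S) = 8.3333·1.6667 - (3.3333)² = 2.7778.
  S^{-1} = (1/det) · [[d, -b], [-b, a]] = [[0.6, -1.2],
 [-1.2, 3]].

Step 4 — quadratic form (x̄ - mu_0)^T · S^{-1} · (x̄ - mu_0):
  S^{-1} · (x̄ - mu_0) = (-5.7, 14.7),
  (x̄ - mu_0)^T · [...] = (1.5)·(-5.7) + (5.5)·(14.7) = 72.3.

Step 5 — scale by n: T² = 4 · 72.3 = 289.2.

T² ≈ 289.2


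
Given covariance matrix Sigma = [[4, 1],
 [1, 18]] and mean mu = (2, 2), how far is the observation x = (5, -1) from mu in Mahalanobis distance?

Step 1 — centre the observation: (x - mu) = (3, -3).

Step 2 — invert Sigma. det(Sigma) = 4·18 - (1)² = 71.
  Sigma^{-1} = (1/det) · [[d, -b], [-b, a]] = [[0.2535, -0.0141],
 [-0.0141, 0.0563]].

Step 3 — form the quadratic (x - mu)^T · Sigma^{-1} · (x - mu):
  Sigma^{-1} · (x - mu) = (0.8028, -0.2113).
  (x - mu)^T · [Sigma^{-1} · (x - mu)] = (3)·(0.8028) + (-3)·(-0.2113) = 3.0423.

Step 4 — take square root: d = √(3.0423) ≈ 1.7442.

d(x, mu) = √(3.0423) ≈ 1.7442


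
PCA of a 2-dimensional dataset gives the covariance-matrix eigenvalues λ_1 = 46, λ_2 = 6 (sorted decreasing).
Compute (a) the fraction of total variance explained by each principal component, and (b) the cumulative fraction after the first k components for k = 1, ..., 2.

Step 1 — total variance = trace(Sigma) = Σ λ_i = 46 + 6 = 52.

Step 2 — fraction explained by component i = λ_i / Σ λ:
  PC1: 46/52 = 0.8846
  PC2: 6/52 = 0.1154

Step 3 — cumulative fraction after k components = (λ_1 + ... + λ_k) / Σ λ:
  k = 1: 46/52 = 0.8846
  k = 2: (46 + 6)/52 = 52/52 = 1

Summary (fraction, with percent):

explained: PC1 0.8846 (88.46%), PC2 0.1154 (11.54%);  cumulative: 0.8846, 1


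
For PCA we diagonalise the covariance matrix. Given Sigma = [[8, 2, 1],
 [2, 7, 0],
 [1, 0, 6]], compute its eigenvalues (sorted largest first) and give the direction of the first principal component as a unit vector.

Step 1 — characteristic polynomial p(λ) = det(λI - Sigma) = λ³ - tr·λ² + c_1·λ - det, where tr = trace, c_1 = sum of the principal 2×2 minors, det = det(Sigma):
  tr = 8 + 7 + 6 = 21,
  c_1 = (8·7 - (2)²) + (8·6 - (1)²) + (7·6 - (0)²) = 52 + 47 + 42 = 141,
  det = 8·(7·6 - (0)²) - (2)·((2)·6 - (0)·(1)) + (1)·((2)·(0) - 7·(1)) = 8·(42) - (2)·(12) + (1)·(-7) = 305.
  So p(λ) = λ³ - 21λ² + 141λ - 305.
Step 2 — look for an integer root (rational root theorem: any rational root is an integer divisor of 305). Testing λ = 5:
  p(5) = 125 - 525 + 705 - 305 = 0  ✓
  Dividing out (λ - 5): p(λ) = (λ - 5)(λ² - 16λ + 61).
Step 3 — remaining eigenvalues from the quadratic λ² - 16λ + 61 = 0:
  Δ = 16² - 4·61 = 256 - 244 = 12,  λ = (16 ± √12)/2 = (16 ± 3.4641)/2 ≈ 9.7321 or 6.2679.
  Sorted: λ_1 = 9.7321,  λ_2 = 6.2679,  λ_3 = 5  (check: sum = 21 = tr ✓).

Step 4 — unit eigenvector for λ_1 ≈ 9.7321: v spans the null space of (Sigma - λ_1 I), whose rows are
  r_1 = (-1.7321, 2, 1),  r_2 = (2, -2.7321, 0),  r_3 = (1, 0, -3.7321).
  v is orthogonal to every row, so take v ∝ r_1 × r_2 = ((2)·(0) - (1)·(-2.7321), (1)·(2) - (-1.7321)·(0), (-1.7321)·(-2.7321) - (2)·(2)) ≈ (2.7321, 2, 0.7321).
  Let u = (2.7321, 2, 0.7321).
  ||u|| = √((2.7321)² + (2)² + (0.7321)²) = √(12) ≈ 3.4641,  v_1 = u/||u|| ≈ (0.7887, 0.5774, 0.2113) (||v_1|| = 1).

λ_1 = 9.7321,  λ_2 = 6.2679,  λ_3 = 5;  v_1 ≈ (0.7887, 0.5774, 0.2113)


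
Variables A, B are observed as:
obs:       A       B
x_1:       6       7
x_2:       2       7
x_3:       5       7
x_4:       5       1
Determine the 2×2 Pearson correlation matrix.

Step 1 — column means:
  mean(A) = (6 + 2 + 5 + 5) / 4 = 18/4 = 4.5
  mean(B) = (7 + 7 + 7 + 1) / 4 = 22/4 = 5.5

Step 2 — sample variances and covariances s[i,j] = (1/(n-1)) · Σ_k (x_{k,i} - mean_i) · (x_{k,j} - mean_j), with n-1 = 3:
  s[A,A] = ((1.5)·(1.5) + (-2.5)·(-2.5) + (0.5)·(0.5) + (0.5)·(0.5)) / 3 = 9/3 = 3
  s[A,B] = ((1.5)·(1.5) + (-2.5)·(1.5) + (0.5)·(1.5) + (0.5)·(-4.5)) / 3 = -3/3 = -1
  s[B,B] = ((1.5)·(1.5) + (1.5)·(1.5) + (1.5)·(1.5) + (-4.5)·(-4.5)) / 3 = 27/3 = 9
  Sample standard deviations s_i = √(s[i,i]):
  s(A) = √(3) = 1.7321
  s(B) = √(9) = 3

Step 3 — r_{ij} = s_{ij} / (s_i · s_j):
  r[A,A] = 1 (diagonal).
  r[A,B] = -1 / (1.7321 · 3) = -1 / 5.1962 = -0.1925
  r[B,B] = 1 (diagonal).

R is symmetric with unit diagonal. Assembling:

R = [[1, -0.1925],
 [-0.1925, 1]]


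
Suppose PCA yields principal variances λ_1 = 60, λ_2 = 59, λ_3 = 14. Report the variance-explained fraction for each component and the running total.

Step 1 — total variance = trace(Sigma) = Σ λ_i = 60 + 59 + 14 = 133.

Step 2 — fraction explained by component i = λ_i / Σ λ:
  PC1: 60/133 = 0.4511
  PC2: 59/133 = 0.4436
  PC3: 14/133 = 0.1053

Step 3 — cumulative fraction after k components = (λ_1 + ... + λ_k) / Σ λ:
  k = 1: 60/133 = 0.4511
  k = 2: (60 + 59)/133 = 119/133 = 0.8947
  k = 3: (60 + 59 + 14)/133 = 133/133 = 1

Summary (fraction, with percent):

explained: PC1 0.4511 (45.11%), PC2 0.4436 (44.36%), PC3 0.1053 (10.53%);  cumulative: 0.4511, 0.8947, 1


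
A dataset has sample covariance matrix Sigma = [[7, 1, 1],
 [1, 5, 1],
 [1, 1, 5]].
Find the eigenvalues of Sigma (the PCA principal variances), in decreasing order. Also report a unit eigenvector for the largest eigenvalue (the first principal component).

Step 1 — characteristic polynomial p(λ) = det(λI - Sigma) = λ³ - tr·λ² + c_1·λ - det, where tr = trace, c_1 = sum of the principal 2×2 minors, det = det(Sigma):
  tr = 7 + 5 + 5 = 17,
  c_1 = (7·5 - (1)²) + (7·5 - (1)²) + (5·5 - (1)²) = 34 + 34 + 24 = 92,
  det = 7·(5·5 - (1)²) - (1)·((1)·5 - (1)·(1)) + (1)·((1)·(1) - 5·(1)) = 7·(24) - (1)·(4) + (1)·(-4) = 160.
  So p(λ) = λ³ - 17λ² + 92λ - 160.
Step 2 — look for an integer root (rational root theorem: any rational root is an integer divisor of 160). Testing λ = 4:
  p(4) = 64 - 272 + 368 - 160 = 0  ✓
  Dividing out (λ - 4): p(λ) = (λ - 4)(λ² - 13λ + 40).
Step 3 — remaining eigenvalues from the quadratic λ² - 13λ + 40 = 0:
  Δ = 13² - 4·40 = 169 - 160 = 9,  λ = (13 ± √9)/2 = (13 ± 3)/2 = 8 or 5.
  Sorted: λ_1 = 8,  λ_2 = 5,  λ_3 = 4  (check: sum = 17 = tr ✓).

Step 4 — unit eigenvector for λ_1 = 8: v spans the null space of (Sigma - λ_1 I), whose rows are
  r_1 = (-1, 1, 1),  r_2 = (1, -3, 1),  r_3 = (1, 1, -3).
  v is orthogonal to every row, so take v ∝ r_1 × r_2 = ((1)·(1) - (1)·(-3), (1)·(1) - (-1)·(1), (-1)·(-3) - (1)·(1)) = (4, 2, 2).
  Rescale (divide by 2): u = (2, 1, 1).
  ||u|| = √((2)² + (1)² + (1)²) = √(6) ≈ 2.4495,  v_1 = u/||u|| ≈ (0.8165, 0.4082, 0.4082) (||v_1|| = 1).

λ_1 = 8,  λ_2 = 5,  λ_3 = 4;  v_1 ≈ (0.8165, 0.4082, 0.4082)


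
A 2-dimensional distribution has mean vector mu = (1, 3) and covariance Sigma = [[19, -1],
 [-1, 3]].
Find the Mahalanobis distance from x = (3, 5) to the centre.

Step 1 — centre the observation: (x - mu) = (2, 2).

Step 2 — invert Sigma. det(Sigma) = 19·3 - (-1)² = 56.
  Sigma^{-1} = (1/det) · [[d, -b], [-b, a]] = [[0.0536, 0.0179],
 [0.0179, 0.3393]].

Step 3 — form the quadratic (x - mu)^T · Sigma^{-1} · (x - mu):
  Sigma^{-1} · (x - mu) = (0.1429, 0.7143).
  (x - mu)^T · [Sigma^{-1} · (x - mu)] = (2)·(0.1429) + (2)·(0.7143) = 1.7143.

Step 4 — take square root: d = √(1.7143) ≈ 1.3093.

d(x, mu) = √(1.7143) ≈ 1.3093


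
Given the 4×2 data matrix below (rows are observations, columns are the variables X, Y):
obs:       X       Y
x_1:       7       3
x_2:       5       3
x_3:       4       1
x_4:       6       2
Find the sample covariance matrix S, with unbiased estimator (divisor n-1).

Step 1 — column means:
  mean(X) = (7 + 5 + 4 + 6) / 4 = 22/4 = 5.5
  mean(Y) = (3 + 3 + 1 + 2) / 4 = 9/4 = 2.25

Step 2 — sample covariance S[i,j] = (1/(n-1)) · Σ_k (x_{k,i} - mean_i) · (x_{k,j} - mean_j), with n-1 = 3.
  S[X,X] = ((1.5)·(1.5) + (-0.5)·(-0.5) + (-1.5)·(-1.5) + (0.5)·(0.5)) / 3 = 5/3 = 1.6667
  S[X,Y] = ((1.5)·(0.75) + (-0.5)·(0.75) + (-1.5)·(-1.25) + (0.5)·(-0.25)) / 3 = 2.5/3 = 0.8333
  S[Y,Y] = ((0.75)·(0.75) + (0.75)·(0.75) + (-1.25)·(-1.25) + (-0.25)·(-0.25)) / 3 = 2.75/3 = 0.9167

S is symmetric (S[j,i] = S[i,j]). Assembling:

S = [[1.6667, 0.8333],
 [0.8333, 0.9167]]


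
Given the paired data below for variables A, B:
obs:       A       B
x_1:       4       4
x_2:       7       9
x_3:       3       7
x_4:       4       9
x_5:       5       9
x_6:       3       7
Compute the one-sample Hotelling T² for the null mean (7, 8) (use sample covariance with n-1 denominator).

Step 1 — sample mean vector:
  mean(A) = (4 + 7 + 3 + 4 + 5 + 3) / 6 = 26/6 = 4.3333
  mean(B) = (4 + 9 + 7 + 9 + 9 + 7) / 6 = 45/6 = 7.5
  x̄ = (4.3333, 7.5),  deviation x̄ - mu_0 = (4.3333, 7.5) - (7, 8) = (-2.6667, -0.5).

Step 2 — sample covariance matrix, S[i,j] = (1/(n-1)) · Σ_k (x_{k,i} - mean_i) · (x_{k,j} - mean_j), divisor n-1 = 5:
  S[A,A] = ((-0.3333)·(-0.3333) + (2.6667)·(2.6667) + (-1.3333)·(-1.3333) + (-0.3333)·(-0.3333) + (0.6667)·(0.6667) + (-1.3333)·(-1.3333)) / 5 = 11.3333/5 = 2.2667
  S[A,B] = ((-0.3333)·(-3.5) + (2.6667)·(1.5) + (-1.3333)·(-0.5) + (-0.3333)·(1.5) + (0.6667)·(1.5) + (-1.3333)·(-0.5)) / 5 = 7/5 = 1.4
  S[B,B] = ((-3.5)·(-3.5) + (1.5)·(1.5) + (-0.5)·(-0.5) + (1.5)·(1.5) + (1.5)·(1.5) + (-0.5)·(-0.5)) / 5 = 19.5/5 = 3.9
  S = [[2.2667, 1.4],
 [1.4, 3.9]].

Step 3 — invert S. det(S) = 2.2667·3.9 - (1.4)² = 6.88.
  S^{-1} = (1/det) · [[d, -b], [-b, a]] = [[0.5669, -0.2035],
 [-0.2035, 0.3295]].

Step 4 — quadratic form (x̄ - mu_0)^T · S^{-1} · (x̄ - mu_0):
  S^{-1} · (x̄ - mu_0) = (-1.4099, 0.3779),
  (x̄ - mu_0)^T · [...] = (-2.6667)·(-1.4099) + (-0.5)·(0.3779) = 3.5707.

Step 5 — scale by n: T² = 6 · 3.5707 = 21.4244.

T² ≈ 21.4244


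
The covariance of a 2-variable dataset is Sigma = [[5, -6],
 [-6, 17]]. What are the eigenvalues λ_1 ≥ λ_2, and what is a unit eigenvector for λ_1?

Step 1 — characteristic polynomial of 2×2 Sigma:
  det(Sigma - λI) = λ² - trace · λ + det = 0.
  trace = 5 + 17 = 22, det = 5·17 - (-6)² = 49.
Step 2 — discriminant:
  Δ = trace² - 4·det = 484 - 196 = 288.
Step 3 — eigenvalues:
  λ = (trace ± √Δ)/2 = (22 ± 16.9706)/2,
  λ_1 = 19.4853,  λ_2 = 2.5147.

Step 4 — unit eigenvector for λ_1: solve (Sigma - λ_1 I)v = 0. First row:
  (5 - 19.4853)·v_x + (-6)·v_y = 0, i.e. (-14.4853)·v_x + (-6)·v_y = 0,
  so v ∝ (b, λ_1 - a) = (-6, 14.4853); multiply by -1 so the first entry is positive: u = (6, -14.4853).
  ||u|| = √((6)² + (-14.4853)²) = √(245.8234) ≈ 15.6788,
  v_1 = u/||u|| ≈ (0.3827, -0.9239) (||v_1|| = 1).

λ_1 = 19.4853,  λ_2 = 2.5147;  v_1 ≈ (0.3827, -0.9239)


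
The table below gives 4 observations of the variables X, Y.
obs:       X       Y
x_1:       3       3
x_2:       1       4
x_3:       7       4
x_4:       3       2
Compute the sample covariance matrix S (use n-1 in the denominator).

Step 1 — column means:
  mean(X) = (3 + 1 + 7 + 3) / 4 = 14/4 = 3.5
  mean(Y) = (3 + 4 + 4 + 2) / 4 = 13/4 = 3.25

Step 2 — sample covariance S[i,j] = (1/(n-1)) · Σ_k (x_{k,i} - mean_i) · (x_{k,j} - mean_j), with n-1 = 3.
  S[X,X] = ((-0.5)·(-0.5) + (-2.5)·(-2.5) + (3.5)·(3.5) + (-0.5)·(-0.5)) / 3 = 19/3 = 6.3333
  S[X,Y] = ((-0.5)·(-0.25) + (-2.5)·(0.75) + (3.5)·(0.75) + (-0.5)·(-1.25)) / 3 = 1.5/3 = 0.5
  S[Y,Y] = ((-0.25)·(-0.25) + (0.75)·(0.75) + (0.75)·(0.75) + (-1.25)·(-1.25)) / 3 = 2.75/3 = 0.9167

S is symmetric (S[j,i] = S[i,j]). Assembling:

S = [[6.3333, 0.5],
 [0.5, 0.9167]]


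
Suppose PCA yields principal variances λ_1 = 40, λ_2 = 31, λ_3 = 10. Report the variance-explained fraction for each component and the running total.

Step 1 — total variance = trace(Sigma) = Σ λ_i = 40 + 31 + 10 = 81.

Step 2 — fraction explained by component i = λ_i / Σ λ:
  PC1: 40/81 = 0.4938
  PC2: 31/81 = 0.3827
  PC3: 10/81 = 0.1235

Step 3 — cumulative fraction after k components = (λ_1 + ... + λ_k) / Σ λ:
  k = 1: 40/81 = 0.4938
  k = 2: (40 + 31)/81 = 71/81 = 0.8765
  k = 3: (40 + 31 + 10)/81 = 81/81 = 1

Summary (fraction, with percent):

explained: PC1 0.4938 (49.38%), PC2 0.3827 (38.27%), PC3 0.1235 (12.35%);  cumulative: 0.4938, 0.8765, 1


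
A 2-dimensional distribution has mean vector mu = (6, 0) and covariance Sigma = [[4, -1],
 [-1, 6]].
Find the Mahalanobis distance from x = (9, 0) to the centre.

Step 1 — centre the observation: (x - mu) = (3, 0).

Step 2 — invert Sigma. det(Sigma) = 4·6 - (-1)² = 23.
  Sigma^{-1} = (1/det) · [[d, -b], [-b, a]] = [[0.2609, 0.0435],
 [0.0435, 0.1739]].

Step 3 — form the quadratic (x - mu)^T · Sigma^{-1} · (x - mu):
  Sigma^{-1} · (x - mu) = (0.7826, 0.1304).
  (x - mu)^T · [Sigma^{-1} · (x - mu)] = (3)·(0.7826) + (0)·(0.1304) = 2.3478.

Step 4 — take square root: d = √(2.3478) ≈ 1.5323.

d(x, mu) = √(2.3478) ≈ 1.5323


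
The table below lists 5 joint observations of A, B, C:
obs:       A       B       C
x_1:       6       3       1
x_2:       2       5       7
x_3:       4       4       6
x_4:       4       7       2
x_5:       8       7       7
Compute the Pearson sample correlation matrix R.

Step 1 — column means:
  mean(A) = (6 + 2 + 4 + 4 + 8) / 5 = 24/5 = 4.8
  mean(B) = (3 + 5 + 4 + 7 + 7) / 5 = 26/5 = 5.2
  mean(C) = (1 + 7 + 6 + 2 + 7) / 5 = 23/5 = 4.6

Step 2 — sample variances and covariances s[i,j] = (1/(n-1)) · Σ_k (x_{k,i} - mean_i) · (x_{k,j} - mean_j), with n-1 = 4:
  s[A,A] = ((1.2)·(1.2) + (-2.8)·(-2.8) + (-0.8)·(-0.8) + (-0.8)·(-0.8) + (3.2)·(3.2)) / 4 = 20.8/4 = 5.2
  s[A,B] = ((1.2)·(-2.2) + (-2.8)·(-0.2) + (-0.8)·(-1.2) + (-0.8)·(1.8) + (3.2)·(1.8)) / 4 = 3.2/4 = 0.8
  s[A,C] = ((1.2)·(-3.6) + (-2.8)·(2.4) + (-0.8)·(1.4) + (-0.8)·(-2.6) + (3.2)·(2.4)) / 4 = -2.4/4 = -0.6
  s[B,B] = ((-2.2)·(-2.2) + (-0.2)·(-0.2) + (-1.2)·(-1.2) + (1.8)·(1.8) + (1.8)·(1.8)) / 4 = 12.8/4 = 3.2
  s[B,C] = ((-2.2)·(-3.6) + (-0.2)·(2.4) + (-1.2)·(1.4) + (1.8)·(-2.6) + (1.8)·(2.4)) / 4 = 5.4/4 = 1.35
  s[C,C] = ((-3.6)·(-3.6) + (2.4)·(2.4) + (1.4)·(1.4) + (-2.6)·(-2.6) + (2.4)·(2.4)) / 4 = 33.2/4 = 8.3
  Sample standard deviations s_i = √(s[i,i]):
  s(A) = √(5.2) = 2.2804
  s(B) = √(3.2) = 1.7889
  s(C) = √(8.3) = 2.881

Step 3 — r_{ij} = s_{ij} / (s_i · s_j):
  r[A,A] = 1 (diagonal).
  r[A,B] = 0.8 / (2.2804 · 1.7889) = 0.8 / 4.0792 = 0.1961
  r[A,C] = -0.6 / (2.2804 · 2.881) = -0.6 / 6.5696 = -0.0913
  r[B,B] = 1 (diagonal).
  r[B,C] = 1.35 / (1.7889 · 2.881) = 1.35 / 5.1536 = 0.262
  r[C,C] = 1 (diagonal).

R is symmetric with unit diagonal. Assembling:

R = [[1, 0.1961, -0.0913],
 [0.1961, 1, 0.262],
 [-0.0913, 0.262, 1]]


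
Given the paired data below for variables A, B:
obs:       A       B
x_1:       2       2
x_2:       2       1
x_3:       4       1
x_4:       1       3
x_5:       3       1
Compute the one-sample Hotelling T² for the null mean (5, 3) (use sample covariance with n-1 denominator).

Step 1 — sample mean vector:
  mean(A) = (2 + 2 + 4 + 1 + 3) / 5 = 12/5 = 2.4
  mean(B) = (2 + 1 + 1 + 3 + 1) / 5 = 8/5 = 1.6
  x̄ = (2.4, 1.6),  deviation x̄ - mu_0 = (2.4, 1.6) - (5, 3) = (-2.6, -1.4).

Step 2 — sample covariance matrix, S[i,j] = (1/(n-1)) · Σ_k (x_{k,i} - mean_i) · (x_{k,j} - mean_j), divisor n-1 = 4:
  S[A,A] = ((-0.4)·(-0.4) + (-0.4)·(-0.4) + (1.6)·(1.6) + (-1.4)·(-1.4) + (0.6)·(0.6)) / 4 = 5.2/4 = 1.3
  S[A,B] = ((-0.4)·(0.4) + (-0.4)·(-0.6) + (1.6)·(-0.6) + (-1.4)·(1.4) + (0.6)·(-0.6)) / 4 = -3.2/4 = -0.8
  S[B,B] = ((0.4)·(0.4) + (-0.6)·(-0.6) + (-0.6)·(-0.6) + (1.4)·(1.4) + (-0.6)·(-0.6)) / 4 = 3.2/4 = 0.8
  S = [[1.3, -0.8],
 [-0.8, 0.8]].

Step 3 — invert S. det(S) = 1.3·0.8 - (-0.8)² = 0.4.
  S^{-1} = (1/det) · [[d, -b], [-b, a]] = [[2, 2],
 [2, 3.25]].

Step 4 — quadratic form (x̄ - mu_0)^T · S^{-1} · (x̄ - mu_0):
  S^{-1} · (x̄ - mu_0) = (-8, -9.75),
  (x̄ - mu_0)^T · [...] = (-2.6)·(-8) + (-1.4)·(-9.75) = 34.45.

Step 5 — scale by n: T² = 5 · 34.45 = 172.25.

T² ≈ 172.25


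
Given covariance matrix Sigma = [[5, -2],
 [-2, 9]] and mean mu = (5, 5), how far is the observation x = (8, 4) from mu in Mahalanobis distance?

Step 1 — centre the observation: (x - mu) = (3, -1).

Step 2 — invert Sigma. det(Sigma) = 5·9 - (-2)² = 41.
  Sigma^{-1} = (1/det) · [[d, -b], [-b, a]] = [[0.2195, 0.0488],
 [0.0488, 0.122]].

Step 3 — form the quadratic (x - mu)^T · Sigma^{-1} · (x - mu):
  Sigma^{-1} · (x - mu) = (0.6098, 0.0244).
  (x - mu)^T · [Sigma^{-1} · (x - mu)] = (3)·(0.6098) + (-1)·(0.0244) = 1.8049.

Step 4 — take square root: d = √(1.8049) ≈ 1.3435.

d(x, mu) = √(1.8049) ≈ 1.3435


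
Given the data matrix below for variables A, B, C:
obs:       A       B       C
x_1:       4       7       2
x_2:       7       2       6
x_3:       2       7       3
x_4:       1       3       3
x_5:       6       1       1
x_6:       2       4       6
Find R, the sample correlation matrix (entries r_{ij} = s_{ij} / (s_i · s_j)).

Step 1 — column means:
  mean(A) = (4 + 7 + 2 + 1 + 6 + 2) / 6 = 22/6 = 3.6667
  mean(B) = (7 + 2 + 7 + 3 + 1 + 4) / 6 = 24/6 = 4
  mean(C) = (2 + 6 + 3 + 3 + 1 + 6) / 6 = 21/6 = 3.5

Step 2 — sample variances and covariances s[i,j] = (1/(n-1)) · Σ_k (x_{k,i} - mean_i) · (x_{k,j} - mean_j), with n-1 = 5:
  s[A,A] = ((0.3333)·(0.3333) + (3.3333)·(3.3333) + (-1.6667)·(-1.6667) + (-2.6667)·(-2.6667) + (2.3333)·(2.3333) + (-1.6667)·(-1.6667)) / 5 = 29.3333/5 = 5.8667
  s[A,B] = ((0.3333)·(3) + (3.3333)·(-2) + (-1.6667)·(3) + (-2.6667)·(-1) + (2.3333)·(-3) + (-1.6667)·(0)) / 5 = -15/5 = -3
  s[A,C] = ((0.3333)·(-1.5) + (3.3333)·(2.5) + (-1.6667)·(-0.5) + (-2.6667)·(-0.5) + (2.3333)·(-2.5) + (-1.6667)·(2.5)) / 5 = 0/5 = 0
  s[B,B] = ((3)·(3) + (-2)·(-2) + (3)·(3) + (-1)·(-1) + (-3)·(-3) + (0)·(0)) / 5 = 32/5 = 6.4
  s[B,C] = ((3)·(-1.5) + (-2)·(2.5) + (3)·(-0.5) + (-1)·(-0.5) + (-3)·(-2.5) + (0)·(2.5)) / 5 = -3/5 = -0.6
  s[C,C] = ((-1.5)·(-1.5) + (2.5)·(2.5) + (-0.5)·(-0.5) + (-0.5)·(-0.5) + (-2.5)·(-2.5) + (2.5)·(2.5)) / 5 = 21.5/5 = 4.3
  Sample standard deviations s_i = √(s[i,i]):
  s(A) = √(5.8667) = 2.4221
  s(B) = √(6.4) = 2.5298
  s(C) = √(4.3) = 2.0736

Step 3 — r_{ij} = s_{ij} / (s_i · s_j):
  r[A,A] = 1 (diagonal).
  r[A,B] = -3 / (2.4221 · 2.5298) = -3 / 6.1275 = -0.4896
  r[A,C] = 0 / (2.4221 · 2.0736) = 0 / 5.0226 = 0
  r[B,B] = 1 (diagonal).
  r[B,C] = -0.6 / (2.5298 · 2.0736) = -0.6 / 5.246 = -0.1144
  r[C,C] = 1 (diagonal).

R is symmetric with unit diagonal. Assembling:

R = [[1, -0.4896, 0],
 [-0.4896, 1, -0.1144],
 [0, -0.1144, 1]]


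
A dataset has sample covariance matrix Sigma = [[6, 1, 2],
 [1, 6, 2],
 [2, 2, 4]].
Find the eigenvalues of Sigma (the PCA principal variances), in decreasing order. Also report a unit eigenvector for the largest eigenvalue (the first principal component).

Step 1 — characteristic polynomial p(λ) = det(λI - Sigma) = λ³ - tr·λ² + c_1·λ - det, where tr = trace, c_1 = sum of the principal 2×2 minors, det = det(Sigma):
  tr = 6 + 6 + 4 = 16,
  c_1 = (6·6 - (1)²) + (6·4 - (2)²) + (6·4 - (2)²) = 35 + 20 + 20 = 75,
  det = 6·(6·4 - (2)²) - (1)·((1)·4 - (2)·(2)) + (2)·((1)·(2) - 6·(2)) = 6·(20) - (1)·(0) + (2)·(-10) = 100.
  So p(λ) = λ³ - 16λ² + 75λ - 100.
Step 2 — look for an integer root (rational root theorem: any rational root is an integer divisor of 100). Testing λ = 5:
  p(5) = 125 - 400 + 375 - 100 = 0  ✓
  Dividing out (λ - 5): p(λ) = (λ - 5)(λ² - 11λ + 20).
Step 3 — remaining eigenvalues from the quadratic λ² - 11λ + 20 = 0:
  Δ = 11² - 4·20 = 121 - 80 = 41,  λ = (11 ± √41)/2 = (11 ± 6.4031)/2 ≈ 8.7016 or 2.2984.
  Sorted: λ_1 = 8.7016,  λ_2 = 5,  λ_3 = 2.2984  (check: sum = 16 = tr ✓).

Step 4 — unit eigenvector for λ_1 ≈ 8.7016: v spans the null space of (Sigma - λ_1 I), whose rows are
  r_1 = (-2.7016, 1, 2),  r_2 = (1, -2.7016, 2),  r_3 = (2, 2, -4.7016).
  v is orthogonal to every row, so take v ∝ r_1 × r_2 = ((1)·(2) - (2)·(-2.7016), (2)·(1) - (-2.7016)·(2), (-2.7016)·(-2.7016) - (1)·(1)) ≈ (7.4031, 7.4031, 6.2984).
  Let u = (7.4031, 7.4031, 6.2984).
  ||u|| = √((7.4031)² + (7.4031)² + (6.2984)²) = √(149.2828) ≈ 12.2181,  v_1 = u/||u|| ≈ (0.6059, 0.6059, 0.5155) (||v_1|| = 1).

λ_1 = 8.7016,  λ_2 = 5,  λ_3 = 2.2984;  v_1 ≈ (0.6059, 0.6059, 0.5155)


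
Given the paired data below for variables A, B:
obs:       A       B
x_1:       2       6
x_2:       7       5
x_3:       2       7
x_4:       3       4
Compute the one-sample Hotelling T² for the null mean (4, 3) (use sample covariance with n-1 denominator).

Step 1 — sample mean vector:
  mean(A) = (2 + 7 + 2 + 3) / 4 = 14/4 = 3.5
  mean(B) = (6 + 5 + 7 + 4) / 4 = 22/4 = 5.5
  x̄ = (3.5, 5.5),  deviation x̄ - mu_0 = (3.5, 5.5) - (4, 3) = (-0.5, 2.5).

Step 2 — sample covariance matrix, S[i,j] = (1/(n-1)) · Σ_k (x_{k,i} - mean_i) · (x_{k,j} - mean_j), divisor n-1 = 3:
  S[A,A] = ((-1.5)·(-1.5) + (3.5)·(3.5) + (-1.5)·(-1.5) + (-0.5)·(-0.5)) / 3 = 17/3 = 5.6667
  S[A,B] = ((-1.5)·(0.5) + (3.5)·(-0.5) + (-1.5)·(1.5) + (-0.5)·(-1.5)) / 3 = -4/3 = -1.3333
  S[B,B] = ((0.5)·(0.5) + (-0.5)·(-0.5) + (1.5)·(1.5) + (-1.5)·(-1.5)) / 3 = 5/3 = 1.6667
  S = [[5.6667, -1.3333],
 [-1.3333, 1.6667]].

Step 3 — invert S. det(S) = 5.6667·1.6667 - (-1.3333)² = 7.6667.
  S^{-1} = (1/det) · [[d, -b], [-b, a]] = [[0.2174, 0.1739],
 [0.1739, 0.7391]].

Step 4 — quadratic form (x̄ - mu_0)^T · S^{-1} · (x̄ - mu_0):
  S^{-1} · (x̄ - mu_0) = (0.3261, 1.7609),
  (x̄ - mu_0)^T · [...] = (-0.5)·(0.3261) + (2.5)·(1.7609) = 4.2391.

Step 5 — scale by n: T² = 4 · 4.2391 = 16.9565.

T² ≈ 16.9565


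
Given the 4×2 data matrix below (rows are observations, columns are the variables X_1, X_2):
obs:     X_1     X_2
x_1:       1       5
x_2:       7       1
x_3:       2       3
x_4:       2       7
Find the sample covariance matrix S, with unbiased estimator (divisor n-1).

Step 1 — column means:
  mean(X_1) = (1 + 7 + 2 + 2) / 4 = 12/4 = 3
  mean(X_2) = (5 + 1 + 3 + 7) / 4 = 16/4 = 4

Step 2 — sample covariance S[i,j] = (1/(n-1)) · Σ_k (x_{k,i} - mean_i) · (x_{k,j} - mean_j), with n-1 = 3.
  S[X_1,X_1] = ((-2)·(-2) + (4)·(4) + (-1)·(-1) + (-1)·(-1)) / 3 = 22/3 = 7.3333
  S[X_1,X_2] = ((-2)·(1) + (4)·(-3) + (-1)·(-1) + (-1)·(3)) / 3 = -16/3 = -5.3333
  S[X_2,X_2] = ((1)·(1) + (-3)·(-3) + (-1)·(-1) + (3)·(3)) / 3 = 20/3 = 6.6667

S is symmetric (S[j,i] = S[i,j]). Assembling:

S = [[7.3333, -5.3333],
 [-5.3333, 6.6667]]


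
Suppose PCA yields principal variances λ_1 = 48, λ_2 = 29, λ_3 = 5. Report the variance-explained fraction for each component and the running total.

Step 1 — total variance = trace(Sigma) = Σ λ_i = 48 + 29 + 5 = 82.

Step 2 — fraction explained by component i = λ_i / Σ λ:
  PC1: 48/82 = 0.5854
  PC2: 29/82 = 0.3537
  PC3: 5/82 = 0.061

Step 3 — cumulative fraction after k components = (λ_1 + ... + λ_k) / Σ λ:
  k = 1: 48/82 = 0.5854
  k = 2: (48 + 29)/82 = 77/82 = 0.939
  k = 3: (48 + 29 + 5)/82 = 82/82 = 1

Summary (fraction, with percent):

explained: PC1 0.5854 (58.54%), PC2 0.3537 (35.37%), PC3 0.061 (6.1%);  cumulative: 0.5854, 0.939, 1


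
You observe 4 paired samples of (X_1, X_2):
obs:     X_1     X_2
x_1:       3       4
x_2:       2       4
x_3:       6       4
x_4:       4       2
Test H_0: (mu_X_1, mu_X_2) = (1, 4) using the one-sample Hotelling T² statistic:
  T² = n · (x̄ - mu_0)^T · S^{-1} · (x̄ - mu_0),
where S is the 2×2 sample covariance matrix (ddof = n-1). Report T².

Step 1 — sample mean vector:
  mean(X_1) = (3 + 2 + 6 + 4) / 4 = 15/4 = 3.75
  mean(X_2) = (4 + 4 + 4 + 2) / 4 = 14/4 = 3.5
  x̄ = (3.75, 3.5),  deviation x̄ - mu_0 = (3.75, 3.5) - (1, 4) = (2.75, -0.5).

Step 2 — sample covariance matrix, S[i,j] = (1/(n-1)) · Σ_k (x_{k,i} - mean_i) · (x_{k,j} - mean_j), divisor n-1 = 3:
  S[X_1,X_1] = ((-0.75)·(-0.75) + (-1.75)·(-1.75) + (2.25)·(2.25) + (0.25)·(0.25)) / 3 = 8.75/3 = 2.9167
  S[X_1,X_2] = ((-0.75)·(0.5) + (-1.75)·(0.5) + (2.25)·(0.5) + (0.25)·(-1.5)) / 3 = -0.5/3 = -0.1667
  S[X_2,X_2] = ((0.5)·(0.5) + (0.5)·(0.5) + (0.5)·(0.5) + (-1.5)·(-1.5)) / 3 = 3/3 = 1
  S = [[2.9167, -0.1667],
 [-0.1667, 1]].

Step 3 — invert S. det(S) = 2.9167·1 - (-0.1667)² = 2.8889.
  S^{-1} = (1/det) · [[d, -b], [-b, a]] = [[0.3462, 0.0577],
 [0.0577, 1.0096]].

Step 4 — quadratic form (x̄ - mu_0)^T · S^{-1} · (x̄ - mu_0):
  S^{-1} · (x̄ - mu_0) = (0.9231, -0.3462),
  (x̄ - mu_0)^T · [...] = (2.75)·(0.9231) + (-0.5)·(-0.3462) = 2.7115.

Step 5 — scale by n: T² = 4 · 2.7115 = 10.8462.

T² ≈ 10.8462


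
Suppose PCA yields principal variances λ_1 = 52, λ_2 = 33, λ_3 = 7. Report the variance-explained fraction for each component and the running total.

Step 1 — total variance = trace(Sigma) = Σ λ_i = 52 + 33 + 7 = 92.

Step 2 — fraction explained by component i = λ_i / Σ λ:
  PC1: 52/92 = 0.5652
  PC2: 33/92 = 0.3587
  PC3: 7/92 = 0.0761

Step 3 — cumulative fraction after k components = (λ_1 + ... + λ_k) / Σ λ:
  k = 1: 52/92 = 0.5652
  k = 2: (52 + 33)/92 = 85/92 = 0.9239
  k = 3: (52 + 33 + 7)/92 = 92/92 = 1

Summary (fraction, with percent):

explained: PC1 0.5652 (56.52%), PC2 0.3587 (35.87%), PC3 0.0761 (7.61%);  cumulative: 0.5652, 0.9239, 1


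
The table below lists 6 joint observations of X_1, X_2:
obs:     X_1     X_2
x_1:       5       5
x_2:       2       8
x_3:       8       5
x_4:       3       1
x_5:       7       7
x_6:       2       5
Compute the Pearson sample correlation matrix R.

Step 1 — column means:
  mean(X_1) = (5 + 2 + 8 + 3 + 7 + 2) / 6 = 27/6 = 4.5
  mean(X_2) = (5 + 8 + 5 + 1 + 7 + 5) / 6 = 31/6 = 5.1667

Step 2 — sample variances and covariances s[i,j] = (1/(n-1)) · Σ_k (x_{k,i} - mean_i) · (x_{k,j} - mean_j), with n-1 = 5:
  s[X_1,X_1] = ((0.5)·(0.5) + (-2.5)·(-2.5) + (3.5)·(3.5) + (-1.5)·(-1.5) + (2.5)·(2.5) + (-2.5)·(-2.5)) / 5 = 33.5/5 = 6.7
  s[X_1,X_2] = ((0.5)·(-0.1667) + (-2.5)·(2.8333) + (3.5)·(-0.1667) + (-1.5)·(-4.1667) + (2.5)·(1.8333) + (-2.5)·(-0.1667)) / 5 = 3.5/5 = 0.7
  s[X_2,X_2] = ((-0.1667)·(-0.1667) + (2.8333)·(2.8333) + (-0.1667)·(-0.1667) + (-4.1667)·(-4.1667) + (1.8333)·(1.8333) + (-0.1667)·(-0.1667)) / 5 = 28.8333/5 = 5.7667
  Sample standard deviations s_i = √(s[i,i]):
  s(X_1) = √(6.7) = 2.5884
  s(X_2) = √(5.7667) = 2.4014

Step 3 — r_{ij} = s_{ij} / (s_i · s_j):
  r[X_1,X_1] = 1 (diagonal).
  r[X_1,X_2] = 0.7 / (2.5884 · 2.4014) = 0.7 / 6.2158 = 0.1126
  r[X_2,X_2] = 1 (diagonal).

R is symmetric with unit diagonal. Assembling:

R = [[1, 0.1126],
 [0.1126, 1]]


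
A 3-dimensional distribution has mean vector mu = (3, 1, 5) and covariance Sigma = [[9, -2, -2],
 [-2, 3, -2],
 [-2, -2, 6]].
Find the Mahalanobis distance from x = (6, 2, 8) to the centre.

Step 1 — centre the observation: (x - mu) = (3, 1, 3).

Step 2 — invert Sigma (cofactor / det for 3×3, or solve directly):
  Sigma^{-1} = [[0.1892, 0.2162, 0.1351],
 [0.2162, 0.6757, 0.2973],
 [0.1351, 0.2973, 0.3108]].

Step 3 — form the quadratic (x - mu)^T · Sigma^{-1} · (x - mu):
  Sigma^{-1} · (x - mu) = (1.1892, 2.2162, 1.6351).
  (x - mu)^T · [Sigma^{-1} · (x - mu)] = (3)·(1.1892) + (1)·(2.2162) + (3)·(1.6351) = 10.6892.

Step 4 — take square root: d = √(10.6892) ≈ 3.2694.

d(x, mu) = √(10.6892) ≈ 3.2694


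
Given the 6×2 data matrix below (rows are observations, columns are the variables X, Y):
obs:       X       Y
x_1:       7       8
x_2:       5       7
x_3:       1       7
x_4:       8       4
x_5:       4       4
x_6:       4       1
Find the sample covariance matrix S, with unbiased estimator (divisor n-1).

Step 1 — column means:
  mean(X) = (7 + 5 + 1 + 8 + 4 + 4) / 6 = 29/6 = 4.8333
  mean(Y) = (8 + 7 + 7 + 4 + 4 + 1) / 6 = 31/6 = 5.1667

Step 2 — sample covariance S[i,j] = (1/(n-1)) · Σ_k (x_{k,i} - mean_i) · (x_{k,j} - mean_j), with n-1 = 5.
  S[X,X] = ((2.1667)·(2.1667) + (0.1667)·(0.1667) + (-3.8333)·(-3.8333) + (3.1667)·(3.1667) + (-0.8333)·(-0.8333) + (-0.8333)·(-0.8333)) / 5 = 30.8333/5 = 6.1667
  S[X,Y] = ((2.1667)·(2.8333) + (0.1667)·(1.8333) + (-3.8333)·(1.8333) + (3.1667)·(-1.1667) + (-0.8333)·(-1.1667) + (-0.8333)·(-4.1667)) / 5 = 0.1667/5 = 0.0333
  S[Y,Y] = ((2.8333)·(2.8333) + (1.8333)·(1.8333) + (1.8333)·(1.8333) + (-1.1667)·(-1.1667) + (-1.1667)·(-1.1667) + (-4.1667)·(-4.1667)) / 5 = 34.8333/5 = 6.9667

S is symmetric (S[j,i] = S[i,j]). Assembling:

S = [[6.1667, 0.0333],
 [0.0333, 6.9667]]


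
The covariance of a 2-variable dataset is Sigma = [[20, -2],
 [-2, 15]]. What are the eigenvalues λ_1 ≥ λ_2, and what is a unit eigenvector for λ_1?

Step 1 — characteristic polynomial of 2×2 Sigma:
  det(Sigma - λI) = λ² - trace · λ + det = 0.
  trace = 20 + 15 = 35, det = 20·15 - (-2)² = 296.
Step 2 — discriminant:
  Δ = trace² - 4·det = 1225 - 1184 = 41.
Step 3 — eigenvalues:
  λ = (trace ± √Δ)/2 = (35 ± 6.4031)/2,
  λ_1 = 20.7016,  λ_2 = 14.2984.

Step 4 — unit eigenvector for λ_1: solve (Sigma - λ_1 I)v = 0. First row:
  (20 - 20.7016)·v_x + (-2)·v_y = 0, i.e. (-0.7016)·v_x + (-2)·v_y = 0,
  so v ∝ (b, λ_1 - a) = (-2, 0.7016); multiply by -1 so the first entry is positive: u = (2, -0.7016).
  ||u|| = √((2)² + (-0.7016)²) = √(4.4922) ≈ 2.1195,
  v_1 = u/||u|| ≈ (0.9436, -0.331) (||v_1|| = 1).

λ_1 = 20.7016,  λ_2 = 14.2984;  v_1 ≈ (0.9436, -0.331)


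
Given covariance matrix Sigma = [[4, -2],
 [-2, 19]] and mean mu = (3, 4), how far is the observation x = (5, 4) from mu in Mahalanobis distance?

Step 1 — centre the observation: (x - mu) = (2, 0).

Step 2 — invert Sigma. det(Sigma) = 4·19 - (-2)² = 72.
  Sigma^{-1} = (1/det) · [[d, -b], [-b, a]] = [[0.2639, 0.0278],
 [0.0278, 0.0556]].

Step 3 — form the quadratic (x - mu)^T · Sigma^{-1} · (x - mu):
  Sigma^{-1} · (x - mu) = (0.5278, 0.0556).
  (x - mu)^T · [Sigma^{-1} · (x - mu)] = (2)·(0.5278) + (0)·(0.0556) = 1.0556.

Step 4 — take square root: d = √(1.0556) ≈ 1.0274.

d(x, mu) = √(1.0556) ≈ 1.0274


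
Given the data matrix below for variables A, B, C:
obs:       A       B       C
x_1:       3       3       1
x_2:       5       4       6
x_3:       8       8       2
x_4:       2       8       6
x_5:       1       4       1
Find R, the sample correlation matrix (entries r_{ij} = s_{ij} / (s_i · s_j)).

Step 1 — column means:
  mean(A) = (3 + 5 + 8 + 2 + 1) / 5 = 19/5 = 3.8
  mean(B) = (3 + 4 + 8 + 8 + 4) / 5 = 27/5 = 5.4
  mean(C) = (1 + 6 + 2 + 6 + 1) / 5 = 16/5 = 3.2

Step 2 — sample variances and covariances s[i,j] = (1/(n-1)) · Σ_k (x_{k,i} - mean_i) · (x_{k,j} - mean_j), with n-1 = 4:
  s[A,A] = ((-0.8)·(-0.8) + (1.2)·(1.2) + (4.2)·(4.2) + (-1.8)·(-1.8) + (-2.8)·(-2.8)) / 4 = 30.8/4 = 7.7
  s[A,B] = ((-0.8)·(-2.4) + (1.2)·(-1.4) + (4.2)·(2.6) + (-1.8)·(2.6) + (-2.8)·(-1.4)) / 4 = 10.4/4 = 2.6
  s[A,C] = ((-0.8)·(-2.2) + (1.2)·(2.8) + (4.2)·(-1.2) + (-1.8)·(2.8) + (-2.8)·(-2.2)) / 4 = 1.2/4 = 0.3
  s[B,B] = ((-2.4)·(-2.4) + (-1.4)·(-1.4) + (2.6)·(2.6) + (2.6)·(2.6) + (-1.4)·(-1.4)) / 4 = 23.2/4 = 5.8
  s[B,C] = ((-2.4)·(-2.2) + (-1.4)·(2.8) + (2.6)·(-1.2) + (2.6)·(2.8) + (-1.4)·(-2.2)) / 4 = 8.6/4 = 2.15
  s[C,C] = ((-2.2)·(-2.2) + (2.8)·(2.8) + (-1.2)·(-1.2) + (2.8)·(2.8) + (-2.2)·(-2.2)) / 4 = 26.8/4 = 6.7
  Sample standard deviations s_i = √(s[i,i]):
  s(A) = √(7.7) = 2.7749
  s(B) = √(5.8) = 2.4083
  s(C) = √(6.7) = 2.5884

Step 3 — r_{ij} = s_{ij} / (s_i · s_j):
  r[A,A] = 1 (diagonal).
  r[A,B] = 2.6 / (2.7749 · 2.4083) = 2.6 / 6.6828 = 0.3891
  r[A,C] = 0.3 / (2.7749 · 2.5884) = 0.3 / 7.1826 = 0.0418
  r[B,B] = 1 (diagonal).
  r[B,C] = 2.15 / (2.4083 · 2.5884) = 2.15 / 6.2338 = 0.3449
  r[C,C] = 1 (diagonal).

R is symmetric with unit diagonal. Assembling:

R = [[1, 0.3891, 0.0418],
 [0.3891, 1, 0.3449],
 [0.0418, 0.3449, 1]]


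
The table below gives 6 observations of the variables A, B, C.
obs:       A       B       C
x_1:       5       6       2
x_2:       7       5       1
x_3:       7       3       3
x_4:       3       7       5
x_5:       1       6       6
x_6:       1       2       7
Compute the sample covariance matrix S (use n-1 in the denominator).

Step 1 — column means:
  mean(A) = (5 + 7 + 7 + 3 + 1 + 1) / 6 = 24/6 = 4
  mean(B) = (6 + 5 + 3 + 7 + 6 + 2) / 6 = 29/6 = 4.8333
  mean(C) = (2 + 1 + 3 + 5 + 6 + 7) / 6 = 24/6 = 4

Step 2 — sample covariance S[i,j] = (1/(n-1)) · Σ_k (x_{k,i} - mean_i) · (x_{k,j} - mean_j), with n-1 = 5.
  S[A,A] = ((1)·(1) + (3)·(3) + (3)·(3) + (-1)·(-1) + (-3)·(-3) + (-3)·(-3)) / 5 = 38/5 = 7.6
  S[A,B] = ((1)·(1.1667) + (3)·(0.1667) + (3)·(-1.8333) + (-1)·(2.1667) + (-3)·(1.1667) + (-3)·(-2.8333)) / 5 = -1/5 = -0.2
  S[A,C] = ((1)·(-2) + (3)·(-3) + (3)·(-1) + (-1)·(1) + (-3)·(2) + (-3)·(3)) / 5 = -30/5 = -6
  S[B,B] = ((1.1667)·(1.1667) + (0.1667)·(0.1667) + (-1.8333)·(-1.8333) + (2.1667)·(2.1667) + (1.1667)·(1.1667) + (-2.8333)·(-2.8333)) / 5 = 18.8333/5 = 3.7667
  S[B,C] = ((1.1667)·(-2) + (0.1667)·(-3) + (-1.8333)·(-1) + (2.1667)·(1) + (1.1667)·(2) + (-2.8333)·(3)) / 5 = -5/5 = -1
  S[C,C] = ((-2)·(-2) + (-3)·(-3) + (-1)·(-1) + (1)·(1) + (2)·(2) + (3)·(3)) / 5 = 28/5 = 5.6

S is symmetric (S[j,i] = S[i,j]). Assembling:

S = [[7.6, -0.2, -6],
 [-0.2, 3.7667, -1],
 [-6, -1, 5.6]]


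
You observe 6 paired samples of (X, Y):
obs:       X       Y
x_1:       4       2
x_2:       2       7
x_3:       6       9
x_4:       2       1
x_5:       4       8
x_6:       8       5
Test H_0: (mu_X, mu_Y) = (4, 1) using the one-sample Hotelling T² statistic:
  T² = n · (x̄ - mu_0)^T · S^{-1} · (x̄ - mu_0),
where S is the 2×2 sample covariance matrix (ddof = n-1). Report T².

Step 1 — sample mean vector:
  mean(X) = (4 + 2 + 6 + 2 + 4 + 8) / 6 = 26/6 = 4.3333
  mean(Y) = (2 + 7 + 9 + 1 + 8 + 5) / 6 = 32/6 = 5.3333
  x̄ = (4.3333, 5.3333),  deviation x̄ - mu_0 = (4.3333, 5.3333) - (4, 1) = (0.3333, 4.3333).

Step 2 — sample covariance matrix, S[i,j] = (1/(n-1)) · Σ_k (x_{k,i} - mean_i) · (x_{k,j} - mean_j), divisor n-1 = 5:
  S[X,X] = ((-0.3333)·(-0.3333) + (-2.3333)·(-2.3333) + (1.6667)·(1.6667) + (-2.3333)·(-2.3333) + (-0.3333)·(-0.3333) + (3.6667)·(3.6667)) / 5 = 27.3333/5 = 5.4667
  S[X,Y] = ((-0.3333)·(-3.3333) + (-2.3333)·(1.6667) + (1.6667)·(3.6667) + (-2.3333)·(-4.3333) + (-0.3333)·(2.6667) + (3.6667)·(-0.3333)) / 5 = 11.3333/5 = 2.2667
  S[Y,Y] = ((-3.3333)·(-3.3333) + (1.6667)·(1.6667) + (3.6667)·(3.6667) + (-4.3333)·(-4.3333) + (2.6667)·(2.6667) + (-0.3333)·(-0.3333)) / 5 = 53.3333/5 = 10.6667
  S = [[5.4667, 2.2667],
 [2.2667, 10.6667]].

Step 3 — invert S. det(S) = 5.4667·10.6667 - (2.2667)² = 53.1733.
  S^{-1} = (1/det) · [[d, -b], [-b, a]] = [[0.2006, -0.0426],
 [-0.0426, 0.1028]].

Step 4 — quadratic form (x̄ - mu_0)^T · S^{-1} · (x̄ - mu_0):
  S^{-1} · (x̄ - mu_0) = (-0.1179, 0.4313),
  (x̄ - mu_0)^T · [...] = (0.3333)·(-0.1179) + (4.3333)·(0.4313) = 1.8297.

Step 5 — scale by n: T² = 6 · 1.8297 = 10.9779.

T² ≈ 10.9779


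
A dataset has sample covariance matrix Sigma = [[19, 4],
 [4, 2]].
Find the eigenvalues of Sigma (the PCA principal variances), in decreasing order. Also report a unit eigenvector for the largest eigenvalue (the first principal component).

Step 1 — characteristic polynomial of 2×2 Sigma:
  det(Sigma - λI) = λ² - trace · λ + det = 0.
  trace = 19 + 2 = 21, det = 19·2 - (4)² = 22.
Step 2 — discriminant:
  Δ = trace² - 4·det = 441 - 88 = 353.
Step 3 — eigenvalues:
  λ = (trace ± √Δ)/2 = (21 ± 18.7883)/2,
  λ_1 = 19.8941,  λ_2 = 1.1059.

Step 4 — unit eigenvector for λ_1: solve (Sigma - λ_1 I)v = 0. First row:
  (19 - 19.8941)·v_x + (4)·v_y = 0, i.e. (-0.8941)·v_x + (4)·v_y = 0,
  so v ∝ (b, λ_1 - a) = (4, 0.8941) = u.
  ||u|| = √((4)² + (0.8941)²) = √(16.7995) ≈ 4.0987,
  v_1 = u/||u|| ≈ (0.9759, 0.2182) (||v_1|| = 1).

λ_1 = 19.8941,  λ_2 = 1.1059;  v_1 ≈ (0.9759, 0.2182)


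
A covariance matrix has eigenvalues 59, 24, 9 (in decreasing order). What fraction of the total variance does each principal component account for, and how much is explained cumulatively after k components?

Step 1 — total variance = trace(Sigma) = Σ λ_i = 59 + 24 + 9 = 92.

Step 2 — fraction explained by component i = λ_i / Σ λ:
  PC1: 59/92 = 0.6413
  PC2: 24/92 = 0.2609
  PC3: 9/92 = 0.0978

Step 3 — cumulative fraction after k components = (λ_1 + ... + λ_k) / Σ λ:
  k = 1: 59/92 = 0.6413
  k = 2: (59 + 24)/92 = 83/92 = 0.9022
  k = 3: (59 + 24 + 9)/92 = 92/92 = 1

Summary (fraction, with percent):

explained: PC1 0.6413 (64.13%), PC2 0.2609 (26.09%), PC3 0.0978 (9.78%);  cumulative: 0.6413, 0.9022, 1
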